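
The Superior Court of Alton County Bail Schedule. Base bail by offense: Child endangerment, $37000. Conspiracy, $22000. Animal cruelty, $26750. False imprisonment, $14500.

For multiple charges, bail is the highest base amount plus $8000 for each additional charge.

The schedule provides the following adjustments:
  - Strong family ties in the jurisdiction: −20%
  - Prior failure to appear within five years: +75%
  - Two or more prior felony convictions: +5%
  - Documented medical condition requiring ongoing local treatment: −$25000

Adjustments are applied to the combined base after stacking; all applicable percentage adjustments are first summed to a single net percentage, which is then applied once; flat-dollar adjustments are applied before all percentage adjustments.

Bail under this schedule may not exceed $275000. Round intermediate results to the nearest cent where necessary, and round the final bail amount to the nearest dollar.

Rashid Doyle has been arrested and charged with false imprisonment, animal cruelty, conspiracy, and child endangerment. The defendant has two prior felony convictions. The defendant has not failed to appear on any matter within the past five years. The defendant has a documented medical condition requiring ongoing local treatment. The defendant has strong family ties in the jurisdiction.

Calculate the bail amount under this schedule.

Base amounts from the schedule: false imprisonment $14500; animal cruelty $26750; conspiracy $22000; child endangerment $37000.
Stacking rule: highest base plus $8000 per additional charge. Highest is child endangerment at $37000; 3 additional charges → +$24000. Combined base = $61000.
Documented medical condition requiring ongoing local treatment (−$25000 flat): $61000 − $25000 = $36000.
Net percentage adjustment: −20% +5% = −15%. $36000 × 0.85 = $30600.
$30600 is within the $275000 maximum.

$30600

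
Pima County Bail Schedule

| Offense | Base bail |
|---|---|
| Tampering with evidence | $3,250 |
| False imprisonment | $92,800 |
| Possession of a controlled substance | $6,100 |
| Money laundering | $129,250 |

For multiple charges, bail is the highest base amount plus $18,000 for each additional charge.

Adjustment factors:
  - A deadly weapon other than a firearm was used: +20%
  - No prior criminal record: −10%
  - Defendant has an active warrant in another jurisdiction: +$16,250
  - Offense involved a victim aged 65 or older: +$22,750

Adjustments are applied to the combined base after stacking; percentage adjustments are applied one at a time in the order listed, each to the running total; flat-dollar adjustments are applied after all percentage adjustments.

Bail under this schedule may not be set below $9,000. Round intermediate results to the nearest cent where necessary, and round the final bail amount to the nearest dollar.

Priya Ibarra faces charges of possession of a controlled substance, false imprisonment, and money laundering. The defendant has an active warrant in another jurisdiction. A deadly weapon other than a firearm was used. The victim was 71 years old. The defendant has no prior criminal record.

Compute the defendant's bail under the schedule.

$217,470

Base amounts from the schedule: possession of a controlled substance $6,100; false imprisonment $92,800; money laundering $129,250.
Stacking rule: highest base plus $18,000 per additional charge. Highest is money laundering at $129,250; 2 additional charges → +$36,000. Combined base = $165,250.
A deadly weapon other than a firearm was used (+20%): $165,250 × 1.2 = $198,300.
No prior criminal record (−10%): $198,300 × 0.9 = $178,470.
Defendant has an active warrant in another jurisdiction (+$16,250 flat): $178,470 + $16,250 = $194,720.
Offense involved a victim aged 65 or older (+$22,750 flat): $194,720 + $22,750 = $217,470.
$217,470 is at or above the $9,000 minimum.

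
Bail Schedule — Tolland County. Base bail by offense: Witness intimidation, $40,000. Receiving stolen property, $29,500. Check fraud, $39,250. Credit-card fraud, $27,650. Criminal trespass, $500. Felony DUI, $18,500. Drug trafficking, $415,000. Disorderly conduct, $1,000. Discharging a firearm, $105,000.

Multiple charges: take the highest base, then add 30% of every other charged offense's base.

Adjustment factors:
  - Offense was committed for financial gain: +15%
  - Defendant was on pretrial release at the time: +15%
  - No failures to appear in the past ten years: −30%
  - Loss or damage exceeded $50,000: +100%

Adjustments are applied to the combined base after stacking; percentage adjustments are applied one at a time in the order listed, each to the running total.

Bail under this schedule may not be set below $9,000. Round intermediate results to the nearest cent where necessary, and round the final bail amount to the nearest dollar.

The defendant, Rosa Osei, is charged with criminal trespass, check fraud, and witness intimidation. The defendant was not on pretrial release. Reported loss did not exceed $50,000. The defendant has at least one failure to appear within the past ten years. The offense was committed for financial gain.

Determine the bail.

$59,714

Base amounts from the schedule: criminal trespass $500; check fraud $39,250; witness intimidation $40,000.
Stacking rule: highest base plus 30% of each additional charge. Highest is witness intimidation at $40,000. Additional: $500 × 30% = $150; $39,250 × 30% = $11,775. Combined base = $40,000 + $11,925 = $51,925.
Offense was committed for financial gain (+15%): $51,925 × 1.15 = $59,713.75.
$59,713.75 is at or above the $9,000 minimum.
Rounded to the nearest dollar: $59,714.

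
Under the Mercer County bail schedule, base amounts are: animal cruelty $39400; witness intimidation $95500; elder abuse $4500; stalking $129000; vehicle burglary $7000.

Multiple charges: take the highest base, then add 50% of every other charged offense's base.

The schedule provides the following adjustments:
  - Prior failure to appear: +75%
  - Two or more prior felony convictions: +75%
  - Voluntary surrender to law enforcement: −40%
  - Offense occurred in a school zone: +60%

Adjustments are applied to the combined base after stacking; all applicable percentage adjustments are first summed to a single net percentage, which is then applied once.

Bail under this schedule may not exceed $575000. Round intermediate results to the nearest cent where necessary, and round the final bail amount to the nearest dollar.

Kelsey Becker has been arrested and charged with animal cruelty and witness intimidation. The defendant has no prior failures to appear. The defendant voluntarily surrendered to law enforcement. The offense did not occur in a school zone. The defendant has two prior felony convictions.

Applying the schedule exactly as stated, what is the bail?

Base amounts from the schedule: animal cruelty $39400; witness intimidation $95500.
Stacking rule: highest base plus 50% of each additional charge. Highest is witness intimidation at $95500. Additional: $39400 × 50% = $19700. Combined base = $95500 + $19700 = $115200.
Net percentage adjustment: +75% −40% = +35%. $115200 × 1.35 = $155520.
$155520 is within the $575000 maximum.

$155520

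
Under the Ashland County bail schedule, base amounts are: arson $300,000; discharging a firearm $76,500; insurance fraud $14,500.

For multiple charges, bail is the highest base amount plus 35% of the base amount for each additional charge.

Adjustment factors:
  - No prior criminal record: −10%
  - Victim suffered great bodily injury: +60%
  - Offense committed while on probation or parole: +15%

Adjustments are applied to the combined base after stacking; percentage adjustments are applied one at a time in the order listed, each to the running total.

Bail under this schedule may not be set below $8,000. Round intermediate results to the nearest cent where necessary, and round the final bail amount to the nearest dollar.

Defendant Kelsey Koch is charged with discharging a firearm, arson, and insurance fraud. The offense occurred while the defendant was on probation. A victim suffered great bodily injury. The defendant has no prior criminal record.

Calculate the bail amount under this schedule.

$549,544

Base amounts from the schedule: discharging a firearm $76,500; arson $300,000; insurance fraud $14,500.
Stacking rule: highest base plus 35% of each additional charge. Highest is arson at $300,000. Additional: $76,500 × 35% = $26,775; $14,500 × 35% = $5,075. Combined base = $300,000 + $31,850 = $331,850.
No prior criminal record (−10%): $331,850 × 0.9 = $298,665.
Victim suffered great bodily injury (+60%): $298,665 × 1.6 = $477,864.
Offense committed while on probation or parole (+15%): $477,864 × 1.15 = $549,543.60.
$549,543.60 is at or above the $8,000 minimum.
Rounded to the nearest dollar: $549,544.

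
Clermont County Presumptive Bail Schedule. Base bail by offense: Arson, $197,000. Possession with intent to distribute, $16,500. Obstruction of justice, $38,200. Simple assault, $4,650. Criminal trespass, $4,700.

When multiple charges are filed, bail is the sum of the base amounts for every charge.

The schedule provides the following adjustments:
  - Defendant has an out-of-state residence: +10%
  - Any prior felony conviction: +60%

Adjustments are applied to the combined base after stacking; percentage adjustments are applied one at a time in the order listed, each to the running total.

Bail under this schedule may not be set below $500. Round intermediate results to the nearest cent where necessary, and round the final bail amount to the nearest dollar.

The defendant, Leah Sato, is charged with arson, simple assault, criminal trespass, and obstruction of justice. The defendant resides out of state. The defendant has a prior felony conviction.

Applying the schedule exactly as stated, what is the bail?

Base amounts from the schedule: arson $197,000; simple assault $4,650; criminal trespass $4,700; obstruction of justice $38,200.
Stacking rule: sum of all bases. $197,000 + $4,650 + $4,700 + $38,200 = $244,550.
Defendant has an out-of-state residence (+10%): $244,550 × 1.1 = $269,005.
Any prior felony conviction (+60%): $269,005 × 1.6 = $430,408.
$430,408 is at or above the $500 minimum.

$430,408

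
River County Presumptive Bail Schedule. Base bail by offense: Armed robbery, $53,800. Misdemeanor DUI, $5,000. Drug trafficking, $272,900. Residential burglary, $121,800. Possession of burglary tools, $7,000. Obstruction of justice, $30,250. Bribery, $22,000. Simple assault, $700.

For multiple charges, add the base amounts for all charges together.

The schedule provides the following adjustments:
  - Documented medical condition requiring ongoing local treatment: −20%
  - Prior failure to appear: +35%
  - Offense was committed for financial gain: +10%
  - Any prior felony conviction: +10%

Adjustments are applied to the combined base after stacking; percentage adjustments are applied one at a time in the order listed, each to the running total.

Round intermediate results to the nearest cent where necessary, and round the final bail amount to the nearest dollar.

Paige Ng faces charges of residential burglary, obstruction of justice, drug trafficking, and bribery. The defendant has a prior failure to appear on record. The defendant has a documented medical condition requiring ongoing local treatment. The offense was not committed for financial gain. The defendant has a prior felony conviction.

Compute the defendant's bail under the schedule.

$530,977

Base amounts from the schedule: residential burglary $121,800; obstruction of justice $30,250; drug trafficking $272,900; bribery $22,000.
Stacking rule: sum of all bases. $121,800 + $30,250 + $272,900 + $22,000 = $446,950.
Documented medical condition requiring ongoing local treatment (−20%): $446,950 × 0.8 = $357,560.
Prior failure to appear (+35%): $357,560 × 1.35 = $482,706.
Any prior felony conviction (+10%): $482,706 × 1.1 = $530,976.60.
Rounded to the nearest dollar: $530,977.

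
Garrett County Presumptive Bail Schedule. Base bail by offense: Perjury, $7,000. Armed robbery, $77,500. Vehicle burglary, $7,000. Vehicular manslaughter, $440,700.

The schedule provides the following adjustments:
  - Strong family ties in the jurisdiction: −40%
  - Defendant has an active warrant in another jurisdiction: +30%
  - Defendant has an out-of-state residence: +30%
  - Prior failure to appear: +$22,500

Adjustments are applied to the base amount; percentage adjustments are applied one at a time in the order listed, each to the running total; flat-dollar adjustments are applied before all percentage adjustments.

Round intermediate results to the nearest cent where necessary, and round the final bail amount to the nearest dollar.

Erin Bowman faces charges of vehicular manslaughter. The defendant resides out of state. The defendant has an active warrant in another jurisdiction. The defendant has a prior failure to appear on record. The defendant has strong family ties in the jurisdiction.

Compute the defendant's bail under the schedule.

Base amounts from the schedule: vehicular manslaughter $440,700.
Single charge. Combined base = $440,700.
Prior failure to appear (+$22,500 flat): $440,700 + $22,500 = $463,200.
Strong family ties in the jurisdiction (−40%): $463,200 × 0.6 = $277,920.
Defendant has an active warrant in another jurisdiction (+30%): $277,920 × 1.3 = $361,296.
Defendant has an out-of-state residence (+30%): $361,296 × 1.3 = $469,684.80.
Rounded to the nearest dollar: $469,685.

$469,685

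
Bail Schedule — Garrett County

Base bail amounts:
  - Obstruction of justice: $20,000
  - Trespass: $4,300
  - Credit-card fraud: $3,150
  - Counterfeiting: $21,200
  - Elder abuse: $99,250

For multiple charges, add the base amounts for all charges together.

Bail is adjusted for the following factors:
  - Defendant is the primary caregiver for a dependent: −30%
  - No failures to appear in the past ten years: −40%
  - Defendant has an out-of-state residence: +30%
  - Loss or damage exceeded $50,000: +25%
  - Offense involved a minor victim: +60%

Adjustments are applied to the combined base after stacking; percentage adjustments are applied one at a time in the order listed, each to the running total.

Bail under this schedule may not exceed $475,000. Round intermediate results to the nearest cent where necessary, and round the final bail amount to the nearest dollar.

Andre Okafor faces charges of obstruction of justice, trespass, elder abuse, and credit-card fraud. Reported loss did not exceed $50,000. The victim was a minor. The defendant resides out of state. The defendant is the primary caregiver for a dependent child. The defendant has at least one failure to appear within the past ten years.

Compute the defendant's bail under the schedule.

$184,475

Base amounts from the schedule: obstruction of justice $20,000; trespass $4,300; elder abuse $99,250; credit-card fraud $3,150.
Stacking rule: sum of all bases. $20,000 + $4,300 + $99,250 + $3,150 = $126,700.
Defendant is the primary caregiver for a dependent (−30%): $126,700 × 0.7 = $88,690.
Defendant has an out-of-state residence (+30%): $88,690 × 1.3 = $115,297.
Offense involved a minor victim (+60%): $115,297 × 1.6 = $184,475.20.
$184,475.20 is within the $475,000 maximum.
Rounded to the nearest dollar: $184,475.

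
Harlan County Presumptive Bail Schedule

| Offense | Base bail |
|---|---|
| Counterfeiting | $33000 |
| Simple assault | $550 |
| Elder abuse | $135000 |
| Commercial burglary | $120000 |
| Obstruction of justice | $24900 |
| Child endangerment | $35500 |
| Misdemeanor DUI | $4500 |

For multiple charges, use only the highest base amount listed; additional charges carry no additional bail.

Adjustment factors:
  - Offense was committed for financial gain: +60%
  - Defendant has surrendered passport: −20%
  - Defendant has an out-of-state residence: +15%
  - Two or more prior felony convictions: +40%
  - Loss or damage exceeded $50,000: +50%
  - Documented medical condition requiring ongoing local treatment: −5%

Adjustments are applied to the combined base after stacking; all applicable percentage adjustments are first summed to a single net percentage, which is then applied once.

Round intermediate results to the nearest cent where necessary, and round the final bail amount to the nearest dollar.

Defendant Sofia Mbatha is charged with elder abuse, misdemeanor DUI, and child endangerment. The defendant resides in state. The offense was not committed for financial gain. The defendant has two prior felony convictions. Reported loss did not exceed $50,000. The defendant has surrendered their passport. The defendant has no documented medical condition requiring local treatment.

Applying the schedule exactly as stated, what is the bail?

Base amounts from the schedule: elder abuse $135000; misdemeanor DUI $4500; child endangerment $35500.
Stacking rule: use the highest base only. Highest is elder abuse at $135000. Combined base = $135000.
Net percentage adjustment: −20% +40% = +20%. $135000 × 1.2 = $162000.

$162000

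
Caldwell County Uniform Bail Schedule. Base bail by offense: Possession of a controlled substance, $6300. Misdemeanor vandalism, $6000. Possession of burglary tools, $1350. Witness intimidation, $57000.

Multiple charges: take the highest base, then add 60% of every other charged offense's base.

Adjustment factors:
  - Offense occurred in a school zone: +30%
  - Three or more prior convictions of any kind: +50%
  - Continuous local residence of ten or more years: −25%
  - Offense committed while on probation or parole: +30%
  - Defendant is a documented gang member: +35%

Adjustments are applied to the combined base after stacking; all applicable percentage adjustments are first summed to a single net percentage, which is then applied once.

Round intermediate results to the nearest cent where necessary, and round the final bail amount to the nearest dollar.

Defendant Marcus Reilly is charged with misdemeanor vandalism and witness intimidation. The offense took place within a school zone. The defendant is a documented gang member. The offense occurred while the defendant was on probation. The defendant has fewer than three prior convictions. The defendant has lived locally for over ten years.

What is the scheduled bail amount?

$103020

Base amounts from the schedule: misdemeanor vandalism $6000; witness intimidation $57000.
Stacking rule: highest base plus 60% of each additional charge. Highest is witness intimidation at $57000. Additional: $6000 × 60% = $3600. Combined base = $57000 + $3600 = $60600.
Net percentage adjustment: +30% −25% +30% +35% = +70%. $60600 × 1.7 = $103020.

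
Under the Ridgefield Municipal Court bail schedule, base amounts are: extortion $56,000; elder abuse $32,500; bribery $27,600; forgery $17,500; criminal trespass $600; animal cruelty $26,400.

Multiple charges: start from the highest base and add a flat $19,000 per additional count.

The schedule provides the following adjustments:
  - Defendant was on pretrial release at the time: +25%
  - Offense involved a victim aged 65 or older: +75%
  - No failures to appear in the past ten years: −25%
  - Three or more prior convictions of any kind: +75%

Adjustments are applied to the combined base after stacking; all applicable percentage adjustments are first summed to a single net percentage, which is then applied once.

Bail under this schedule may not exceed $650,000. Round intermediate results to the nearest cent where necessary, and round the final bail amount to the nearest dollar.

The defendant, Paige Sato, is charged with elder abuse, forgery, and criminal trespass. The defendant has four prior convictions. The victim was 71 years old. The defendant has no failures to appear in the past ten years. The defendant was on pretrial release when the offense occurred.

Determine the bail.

Base amounts from the schedule: elder abuse $32,500; forgery $17,500; criminal trespass $600.
Stacking rule: highest base plus $19,000 per additional charge. Highest is elder abuse at $32,500; 2 additional charges → +$38,000. Combined base = $70,500.
Net percentage adjustment: +25% +75% −25% +75% = +150%. $70,500 × 2.5 = $176,250.
$176,250 is within the $650,000 maximum.

$176,250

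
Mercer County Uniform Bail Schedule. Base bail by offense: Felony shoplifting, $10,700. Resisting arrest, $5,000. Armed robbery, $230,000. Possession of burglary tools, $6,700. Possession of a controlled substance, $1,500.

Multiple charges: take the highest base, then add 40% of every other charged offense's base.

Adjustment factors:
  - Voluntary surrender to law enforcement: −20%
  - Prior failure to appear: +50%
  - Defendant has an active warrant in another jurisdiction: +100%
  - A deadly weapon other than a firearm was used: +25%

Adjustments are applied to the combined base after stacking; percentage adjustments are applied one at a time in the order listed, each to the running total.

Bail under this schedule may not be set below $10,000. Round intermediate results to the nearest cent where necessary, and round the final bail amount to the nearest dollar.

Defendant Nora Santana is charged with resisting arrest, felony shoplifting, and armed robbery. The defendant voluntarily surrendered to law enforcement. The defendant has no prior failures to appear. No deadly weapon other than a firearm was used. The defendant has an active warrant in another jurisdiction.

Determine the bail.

$378,048

Base amounts from the schedule: resisting arrest $5,000; felony shoplifting $10,700; armed robbery $230,000.
Stacking rule: highest base plus 40% of each additional charge. Highest is armed robbery at $230,000. Additional: $5,000 × 40% = $2,000; $10,700 × 40% = $4,280. Combined base = $230,000 + $6,280 = $236,280.
Voluntary surrender to law enforcement (−20%): $236,280 × 0.8 = $189,024.
Defendant has an active warrant in another jurisdiction (+100%): $189,024 × 2 = $378,048.
$378,048 is at or above the $10,000 minimum.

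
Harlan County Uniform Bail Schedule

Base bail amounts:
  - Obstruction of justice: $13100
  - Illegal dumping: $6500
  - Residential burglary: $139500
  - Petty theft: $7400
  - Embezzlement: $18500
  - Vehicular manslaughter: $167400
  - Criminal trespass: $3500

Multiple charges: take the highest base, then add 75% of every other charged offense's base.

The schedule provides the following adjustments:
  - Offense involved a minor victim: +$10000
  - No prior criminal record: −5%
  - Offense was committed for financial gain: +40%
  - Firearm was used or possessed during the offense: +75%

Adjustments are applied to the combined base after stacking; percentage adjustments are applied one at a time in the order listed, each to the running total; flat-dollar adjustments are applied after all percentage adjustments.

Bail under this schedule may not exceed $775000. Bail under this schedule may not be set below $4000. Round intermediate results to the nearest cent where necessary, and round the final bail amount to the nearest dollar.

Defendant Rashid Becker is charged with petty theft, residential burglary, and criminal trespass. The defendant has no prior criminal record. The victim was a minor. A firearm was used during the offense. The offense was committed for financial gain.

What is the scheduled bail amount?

$353714

Base amounts from the schedule: petty theft $7400; residential burglary $139500; criminal trespass $3500.
Stacking rule: highest base plus 75% of each additional charge. Highest is residential burglary at $139500. Additional: $7400 × 75% = $5550; $3500 × 75% = $2625. Combined base = $139500 + $8175 = $147675.
No prior criminal record (−5%): $147675 × 0.95 = $140291.25.
Offense was committed for financial gain (+40%): $140291.25 × 1.4 = $196407.75.
Firearm was used or possessed during the offense (+75%): $196407.75 × 1.75 = $343713.56.
Offense involved a minor victim (+$10000 flat): $343713.56 + $10000 = $353713.56.
$353713.56 is within the $775000 maximum.
$353713.56 is at or above the $4000 minimum.
Rounded to the nearest dollar: $353714.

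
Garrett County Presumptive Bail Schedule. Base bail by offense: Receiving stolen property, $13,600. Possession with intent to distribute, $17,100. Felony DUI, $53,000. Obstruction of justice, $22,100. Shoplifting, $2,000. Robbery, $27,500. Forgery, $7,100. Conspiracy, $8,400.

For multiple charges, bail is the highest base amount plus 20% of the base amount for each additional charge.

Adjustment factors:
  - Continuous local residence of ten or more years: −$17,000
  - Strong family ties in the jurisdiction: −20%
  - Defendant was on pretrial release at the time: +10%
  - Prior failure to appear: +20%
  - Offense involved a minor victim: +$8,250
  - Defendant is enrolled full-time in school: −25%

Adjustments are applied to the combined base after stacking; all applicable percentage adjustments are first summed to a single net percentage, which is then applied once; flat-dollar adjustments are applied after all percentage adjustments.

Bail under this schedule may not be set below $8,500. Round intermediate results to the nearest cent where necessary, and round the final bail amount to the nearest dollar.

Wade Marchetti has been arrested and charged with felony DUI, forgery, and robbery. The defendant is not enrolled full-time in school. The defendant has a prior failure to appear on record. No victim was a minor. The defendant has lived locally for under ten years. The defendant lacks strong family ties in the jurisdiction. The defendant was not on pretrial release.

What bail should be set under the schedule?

Base amounts from the schedule: felony DUI $53,000; forgery $7,100; robbery $27,500.
Stacking rule: highest base plus 20% of each additional charge. Highest is felony DUI at $53,000. Additional: $7,100 × 20% = $1,420; $27,500 × 20% = $5,500. Combined base = $53,000 + $6,920 = $59,920.
Prior failure to appear (+20%): $59,920 × 1.2 = $71,904.
$71,904 is at or above the $8,500 minimum.

$71,904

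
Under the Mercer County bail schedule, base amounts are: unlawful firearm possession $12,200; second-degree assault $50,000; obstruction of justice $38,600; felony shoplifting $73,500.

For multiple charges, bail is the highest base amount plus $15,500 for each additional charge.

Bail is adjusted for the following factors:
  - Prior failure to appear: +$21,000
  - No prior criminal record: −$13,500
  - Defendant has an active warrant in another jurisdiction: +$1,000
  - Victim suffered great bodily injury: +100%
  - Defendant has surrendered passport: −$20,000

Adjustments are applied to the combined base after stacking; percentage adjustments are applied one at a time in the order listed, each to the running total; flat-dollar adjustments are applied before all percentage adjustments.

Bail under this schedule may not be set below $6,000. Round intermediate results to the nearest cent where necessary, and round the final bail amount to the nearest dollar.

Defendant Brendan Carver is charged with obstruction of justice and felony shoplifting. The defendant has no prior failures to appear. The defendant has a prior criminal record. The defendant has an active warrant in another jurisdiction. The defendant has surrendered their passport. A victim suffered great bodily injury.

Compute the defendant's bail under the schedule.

$140,000

Base amounts from the schedule: obstruction of justice $38,600; felony shoplifting $73,500.
Stacking rule: highest base plus $15,500 per additional charge. Highest is felony shoplifting at $73,500; 1 additional charge → +$15,500. Combined base = $89,000.
Defendant has an active warrant in another jurisdiction (+$1,000 flat): $89,000 + $1,000 = $90,000.
Defendant has surrendered passport (−$20,000 flat): $90,000 − $20,000 = $70,000.
Victim suffered great bodily injury (+100%): $70,000 × 2 = $140,000.
$140,000 is at or above the $6,000 minimum.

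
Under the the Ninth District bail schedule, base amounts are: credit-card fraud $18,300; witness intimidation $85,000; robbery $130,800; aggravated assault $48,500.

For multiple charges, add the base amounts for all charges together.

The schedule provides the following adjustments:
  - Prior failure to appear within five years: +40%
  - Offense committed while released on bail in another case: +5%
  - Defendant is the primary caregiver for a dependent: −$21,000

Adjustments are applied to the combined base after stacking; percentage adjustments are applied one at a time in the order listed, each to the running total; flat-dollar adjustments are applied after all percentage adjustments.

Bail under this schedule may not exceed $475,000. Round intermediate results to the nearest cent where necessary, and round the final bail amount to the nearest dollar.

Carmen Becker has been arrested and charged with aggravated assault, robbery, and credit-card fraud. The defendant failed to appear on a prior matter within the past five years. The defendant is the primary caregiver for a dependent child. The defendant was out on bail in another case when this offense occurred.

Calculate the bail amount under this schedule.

Base amounts from the schedule: aggravated assault $48,500; robbery $130,800; credit-card fraud $18,300.
Stacking rule: sum of all bases. $48,500 + $130,800 + $18,300 = $197,600.
Prior failure to appear within five years (+40%): $197,600 × 1.4 = $276,640.
Offense committed while released on bail in another case (+5%): $276,640 × 1.05 = $290,472.
Defendant is the primary caregiver for a dependent (−$21,000 flat): $290,472 − $21,000 = $269,472.
$269,472 is within the $475,000 maximum.

$269,472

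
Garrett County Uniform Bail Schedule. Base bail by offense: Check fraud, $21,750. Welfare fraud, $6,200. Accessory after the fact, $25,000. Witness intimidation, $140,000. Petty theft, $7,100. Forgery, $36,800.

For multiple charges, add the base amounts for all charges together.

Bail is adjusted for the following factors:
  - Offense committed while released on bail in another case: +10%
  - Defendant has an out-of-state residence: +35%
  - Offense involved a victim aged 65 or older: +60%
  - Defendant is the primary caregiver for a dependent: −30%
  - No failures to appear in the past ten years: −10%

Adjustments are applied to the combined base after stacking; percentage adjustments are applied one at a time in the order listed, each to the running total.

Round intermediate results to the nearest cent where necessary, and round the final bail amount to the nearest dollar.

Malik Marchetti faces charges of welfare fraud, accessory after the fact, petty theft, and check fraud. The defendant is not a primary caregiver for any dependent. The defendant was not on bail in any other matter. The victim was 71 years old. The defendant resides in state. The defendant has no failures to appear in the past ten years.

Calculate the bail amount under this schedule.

Base amounts from the schedule: welfare fraud $6,200; accessory after the fact $25,000; petty theft $7,100; check fraud $21,750.
Stacking rule: sum of all bases. $6,200 + $25,000 + $7,100 + $21,750 = $60,050.
Offense involved a victim aged 65 or older (+60%): $60,050 × 1.6 = $96,080.
No failures to appear in the past ten years (−10%): $96,080 × 0.9 = $86,472.

$86,472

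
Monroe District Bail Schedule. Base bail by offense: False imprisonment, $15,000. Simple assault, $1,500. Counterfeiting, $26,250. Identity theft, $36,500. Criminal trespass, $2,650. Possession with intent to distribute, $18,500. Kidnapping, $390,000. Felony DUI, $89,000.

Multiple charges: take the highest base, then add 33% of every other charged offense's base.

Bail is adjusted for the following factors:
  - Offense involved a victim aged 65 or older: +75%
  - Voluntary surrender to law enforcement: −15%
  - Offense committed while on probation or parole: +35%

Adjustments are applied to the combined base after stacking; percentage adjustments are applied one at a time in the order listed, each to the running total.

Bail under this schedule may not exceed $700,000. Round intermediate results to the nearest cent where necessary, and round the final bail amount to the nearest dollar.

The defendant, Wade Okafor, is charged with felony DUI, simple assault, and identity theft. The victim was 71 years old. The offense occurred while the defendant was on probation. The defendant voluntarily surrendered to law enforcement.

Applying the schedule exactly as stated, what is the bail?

$203,905

Base amounts from the schedule: felony DUI $89,000; simple assault $1,500; identity theft $36,500.
Stacking rule: highest base plus 33% of each additional charge. Highest is felony DUI at $89,000. Additional: $1,500 × 33% = $495; $36,500 × 33% = $12,045. Combined base = $89,000 + $12,540 = $101,540.
Offense involved a victim aged 65 or older (+75%): $101,540 × 1.75 = $177,695.
Voluntary surrender to law enforcement (−15%): $177,695 × 0.85 = $151,040.75.
Offense committed while on probation or parole (+35%): $151,040.75 × 1.35 = $203,905.01.
$203,905.01 is within the $700,000 maximum.
Rounded to the nearest dollar: $203,905.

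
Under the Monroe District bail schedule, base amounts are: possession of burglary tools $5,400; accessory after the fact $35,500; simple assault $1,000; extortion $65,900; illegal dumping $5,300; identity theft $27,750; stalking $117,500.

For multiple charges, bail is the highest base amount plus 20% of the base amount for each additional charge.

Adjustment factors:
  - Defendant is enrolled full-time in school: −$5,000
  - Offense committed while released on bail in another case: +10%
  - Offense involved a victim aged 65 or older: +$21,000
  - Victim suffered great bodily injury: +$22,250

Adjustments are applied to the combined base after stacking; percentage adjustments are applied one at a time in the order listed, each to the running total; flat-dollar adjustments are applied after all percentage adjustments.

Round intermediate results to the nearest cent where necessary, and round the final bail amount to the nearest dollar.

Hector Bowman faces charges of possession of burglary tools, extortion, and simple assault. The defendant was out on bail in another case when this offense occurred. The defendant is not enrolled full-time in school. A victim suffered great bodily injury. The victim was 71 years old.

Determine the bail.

Base amounts from the schedule: possession of burglary tools $5,400; extortion $65,900; simple assault $1,000.
Stacking rule: highest base plus 20% of each additional charge. Highest is extortion at $65,900. Additional: $5,400 × 20% = $1,080; $1,000 × 20% = $200. Combined base = $65,900 + $1,280 = $67,180.
Offense committed while released on bail in another case (+10%): $67,180 × 1.1 = $73,898.
Offense involved a victim aged 65 or older (+$21,000 flat): $73,898 + $21,000 = $94,898.
Victim suffered great bodily injury (+$22,250 flat): $94,898 + $22,250 = $117,148.

$117,148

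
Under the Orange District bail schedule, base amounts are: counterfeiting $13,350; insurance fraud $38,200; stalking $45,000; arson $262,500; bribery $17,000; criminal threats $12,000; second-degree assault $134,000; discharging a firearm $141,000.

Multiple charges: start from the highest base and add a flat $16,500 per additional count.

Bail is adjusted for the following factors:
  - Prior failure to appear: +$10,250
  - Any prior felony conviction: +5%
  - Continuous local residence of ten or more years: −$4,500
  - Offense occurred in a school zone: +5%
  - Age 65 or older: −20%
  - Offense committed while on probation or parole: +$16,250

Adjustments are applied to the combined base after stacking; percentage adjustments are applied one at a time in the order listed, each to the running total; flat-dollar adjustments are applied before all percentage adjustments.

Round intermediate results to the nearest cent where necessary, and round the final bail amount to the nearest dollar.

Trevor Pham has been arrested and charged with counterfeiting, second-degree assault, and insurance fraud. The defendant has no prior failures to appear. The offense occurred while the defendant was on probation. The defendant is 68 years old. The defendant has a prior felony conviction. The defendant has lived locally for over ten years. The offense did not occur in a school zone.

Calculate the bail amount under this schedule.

$150,150

Base amounts from the schedule: counterfeiting $13,350; second-degree assault $134,000; insurance fraud $38,200.
Stacking rule: highest base plus $16,500 per additional charge. Highest is second-degree assault at $134,000; 2 additional charges → +$33,000. Combined base = $167,000.
Continuous local residence of ten or more years (−$4,500 flat): $167,000 − $4,500 = $162,500.
Offense committed while on probation or parole (+$16,250 flat): $162,500 + $16,250 = $178,750.
Any prior felony conviction (+5%): $178,750 × 1.05 = $187,687.50.
Age 65 or older (−20%): $187,687.50 × 0.8 = $150,150.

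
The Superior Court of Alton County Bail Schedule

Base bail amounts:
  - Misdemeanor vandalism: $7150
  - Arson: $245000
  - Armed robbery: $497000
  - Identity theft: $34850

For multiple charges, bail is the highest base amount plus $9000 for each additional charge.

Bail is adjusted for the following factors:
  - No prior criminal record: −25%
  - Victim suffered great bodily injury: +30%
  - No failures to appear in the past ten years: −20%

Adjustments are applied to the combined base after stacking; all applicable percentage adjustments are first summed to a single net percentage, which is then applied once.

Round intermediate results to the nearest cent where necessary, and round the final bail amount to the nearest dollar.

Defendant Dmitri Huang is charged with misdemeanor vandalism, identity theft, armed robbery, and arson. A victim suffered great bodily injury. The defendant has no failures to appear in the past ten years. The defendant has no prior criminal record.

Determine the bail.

Base amounts from the schedule: misdemeanor vandalism $7150; identity theft $34850; armed robbery $497000; arson $245000.
Stacking rule: highest base plus $9000 per additional charge. Highest is armed robbery at $497000; 3 additional charges → +$27000. Combined base = $524000.
Net percentage adjustment: −25% +30% −20% = −15%. $524000 × 0.85 = $445400.

$445400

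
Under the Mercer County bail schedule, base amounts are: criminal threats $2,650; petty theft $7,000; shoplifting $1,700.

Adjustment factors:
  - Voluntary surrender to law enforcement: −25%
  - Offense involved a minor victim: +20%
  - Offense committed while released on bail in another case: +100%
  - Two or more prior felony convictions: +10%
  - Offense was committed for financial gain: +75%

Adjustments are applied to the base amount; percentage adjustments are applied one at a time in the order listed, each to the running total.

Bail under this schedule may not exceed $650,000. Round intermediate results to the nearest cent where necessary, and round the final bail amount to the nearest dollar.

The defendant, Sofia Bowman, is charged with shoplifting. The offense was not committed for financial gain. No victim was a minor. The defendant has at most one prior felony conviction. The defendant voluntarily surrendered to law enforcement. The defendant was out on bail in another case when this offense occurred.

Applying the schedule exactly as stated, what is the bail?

Base amounts from the schedule: shoplifting $1,700.
Single charge. Combined base = $1,700.
Voluntary surrender to law enforcement (−25%): $1,700 × 0.75 = $1,275.
Offense committed while released on bail in another case (+100%): $1,275 × 2 = $2,550.
$2,550 is within the $650,000 maximum.

$2,550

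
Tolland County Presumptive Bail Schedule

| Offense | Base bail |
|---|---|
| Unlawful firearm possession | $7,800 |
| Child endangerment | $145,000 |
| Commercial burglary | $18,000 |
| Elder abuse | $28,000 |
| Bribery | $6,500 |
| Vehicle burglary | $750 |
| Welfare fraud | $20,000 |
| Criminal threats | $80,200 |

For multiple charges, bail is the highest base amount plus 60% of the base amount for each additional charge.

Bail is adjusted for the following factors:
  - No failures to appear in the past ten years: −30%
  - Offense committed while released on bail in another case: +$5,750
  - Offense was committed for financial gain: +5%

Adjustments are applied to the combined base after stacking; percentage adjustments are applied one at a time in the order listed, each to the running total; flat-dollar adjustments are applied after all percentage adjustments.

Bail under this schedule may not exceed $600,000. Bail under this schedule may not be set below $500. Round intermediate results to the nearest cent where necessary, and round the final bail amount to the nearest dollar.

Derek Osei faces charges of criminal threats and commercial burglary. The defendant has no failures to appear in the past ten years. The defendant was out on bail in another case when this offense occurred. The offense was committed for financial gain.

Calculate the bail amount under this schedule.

Base amounts from the schedule: criminal threats $80,200; commercial burglary $18,000.
Stacking rule: highest base plus 60% of each additional charge. Highest is criminal threats at $80,200. Additional: $18,000 × 60% = $10,800. Combined base = $80,200 + $10,800 = $91,000.
No failures to appear in the past ten years (−30%): $91,000 × 0.7 = $63,700.
Offense was committed for financial gain (+5%): $63,700 × 1.05 = $66,885.
Offense committed while released on bail in another case (+$5,750 flat): $66,885 + $5,750 = $72,635.
$72,635 is within the $600,000 maximum.
$72,635 is at or above the $500 minimum.

$72,635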